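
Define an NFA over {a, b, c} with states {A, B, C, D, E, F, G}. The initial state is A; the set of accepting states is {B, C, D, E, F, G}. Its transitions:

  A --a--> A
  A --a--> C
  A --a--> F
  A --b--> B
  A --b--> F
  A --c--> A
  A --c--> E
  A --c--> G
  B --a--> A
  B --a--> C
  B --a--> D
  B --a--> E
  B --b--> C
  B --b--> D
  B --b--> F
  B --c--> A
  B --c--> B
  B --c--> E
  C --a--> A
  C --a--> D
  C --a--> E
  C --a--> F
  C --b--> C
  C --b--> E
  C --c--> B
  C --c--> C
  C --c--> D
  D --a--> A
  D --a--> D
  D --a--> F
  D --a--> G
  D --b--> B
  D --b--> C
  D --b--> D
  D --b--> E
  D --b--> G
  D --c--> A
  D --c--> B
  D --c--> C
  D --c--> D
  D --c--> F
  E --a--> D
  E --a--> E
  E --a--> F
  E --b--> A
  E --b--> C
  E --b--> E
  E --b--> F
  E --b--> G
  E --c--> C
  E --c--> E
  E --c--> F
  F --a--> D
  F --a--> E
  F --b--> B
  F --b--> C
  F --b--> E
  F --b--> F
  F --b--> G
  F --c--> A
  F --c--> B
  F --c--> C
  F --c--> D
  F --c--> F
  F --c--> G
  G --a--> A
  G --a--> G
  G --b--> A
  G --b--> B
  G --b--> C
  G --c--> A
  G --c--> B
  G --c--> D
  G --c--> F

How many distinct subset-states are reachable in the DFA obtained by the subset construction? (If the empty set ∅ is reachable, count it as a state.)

11

Start state of the DFA: {A}.
{A} --a--> {A, C, F}  [new]
{A} --b--> {B, F}  [new]
{A} --c--> {A, E, G}  [new]
{A, C, F} --a--> {A, C, D, E, F}  [new]
{A, C, F} --b--> {B, C, E, F, G}  [new]
{A, C, F} --c--> {A, B, C, D, E, F, G}  [new]
{B, F} --a--> {A, C, D, E}  [new]
{B, F} --b--> {B, C, D, E, F, G}  [new]
{B, F} --c--> {A, B, C, D, E, F, G}  [seen]
{A, E, G} --a--> {A, C, D, E, F, G}  [new]
{A, E, G} --b--> {A, B, C, E, F, G}  [new]
{A, E, G} --c--> {A, B, C, D, E, F, G}  [seen]
{A, C, D, E, F} --a--> {A, C, D, E, F, G}  [seen]
{A, C, D, E, F} --b--> {A, B, C, D, E, F, G}  [seen]
{A, C, D, E, F} --c--> {A, B, C, D, E, F, G}  [seen]
{B, C, E, F, G} --a--> {A, C, D, E, F, G}  [seen]
{B, C, E, F, G} --b--> {A, B, C, D, E, F, G}  [seen]
{B, C, E, F, G} --c--> {A, B, C, D, E, F, G}  [seen]
{A, B, C, D, E, F, G} --a--> {A, C, D, E, F, G}  [seen]
{A, B, C, D, E, F, G} --b--> {A, B, C, D, E, F, G}  [seen]
{A, B, C, D, E, F, G} --c--> {A, B, C, D, E, F, G}  [seen]
{A, C, D, E} --a--> {A, C, D, E, F, G}  [seen]
{A, C, D, E} --b--> {A, B, C, D, E, F, G}  [seen]
{A, C, D, E} --c--> {A, B, C, D, E, F, G}  [seen]
{B, C, D, E, F, G} --a--> {A, C, D, E, F, G}  [seen]
{B, C, D, E, F, G} --b--> {A, B, C, D, E, F, G}  [seen]
{B, C, D, E, F, G} --c--> {A, B, C, D, E, F, G}  [seen]
{A, C, D, E, F, G} --a--> {A, C, D, E, F, G}  [seen]
{A, C, D, E, F, G} --b--> {A, B, C, D, E, F, G}  [seen]
{A, C, D, E, F, G} --c--> {A, B, C, D, E, F, G}  [seen]
{A, B, C, E, F, G} --a--> {A, C, D, E, F, G}  [seen]
{A, B, C, E, F, G} --b--> {A, B, C, D, E, F, G}  [seen]
{A, B, C, E, F, G} --c--> {A, B, C, D, E, F, G}  [seen]
Reachable DFA states: {A}, {A, C, F}, {B, F}, {A, E, G}, {A, C, D, E, F}, {B, C, E, F, G}, {A, B, C, D, E, F, G}, {A, C, D, E}, {B, C, D, E, F, G}, {A, C, D, E, F, G}, {A, B, C, E, F, G}.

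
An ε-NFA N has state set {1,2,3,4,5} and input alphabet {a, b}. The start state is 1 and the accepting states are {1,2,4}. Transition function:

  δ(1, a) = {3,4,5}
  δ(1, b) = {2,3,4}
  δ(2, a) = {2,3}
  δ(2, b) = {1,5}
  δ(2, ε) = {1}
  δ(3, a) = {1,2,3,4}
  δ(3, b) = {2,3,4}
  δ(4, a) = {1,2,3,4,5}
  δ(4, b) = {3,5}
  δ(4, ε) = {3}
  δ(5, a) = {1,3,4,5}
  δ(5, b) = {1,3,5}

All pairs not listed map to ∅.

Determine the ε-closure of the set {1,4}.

{1,3,4}

Begin with {1,4}.
4 →ε {3}; add 3.
ε-closure = {1,3,4}.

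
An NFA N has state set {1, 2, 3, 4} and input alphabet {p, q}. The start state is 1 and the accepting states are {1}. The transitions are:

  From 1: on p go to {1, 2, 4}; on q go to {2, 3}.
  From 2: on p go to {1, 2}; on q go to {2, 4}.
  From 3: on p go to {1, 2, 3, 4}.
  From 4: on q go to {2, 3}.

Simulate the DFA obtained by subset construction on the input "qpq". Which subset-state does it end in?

{2, 3, 4}

Start: {1}.
δ(1,q) = {2, 3}.
Union: {2, 3}.
After q: {2, 3}.
δ(2,p) = {1, 2}; δ(3,p) = {1, 2, 3, 4}.
Union: {1, 2, 3, 4}.
After p: {1, 2, 3, 4}.
δ(1,q) = {2, 3}; δ(2,q) = {2, 4}; δ(3,q) = ∅; δ(4,q) = {2, 3}.
Union: {2, 3, 4}.
After q: {2, 3, 4}.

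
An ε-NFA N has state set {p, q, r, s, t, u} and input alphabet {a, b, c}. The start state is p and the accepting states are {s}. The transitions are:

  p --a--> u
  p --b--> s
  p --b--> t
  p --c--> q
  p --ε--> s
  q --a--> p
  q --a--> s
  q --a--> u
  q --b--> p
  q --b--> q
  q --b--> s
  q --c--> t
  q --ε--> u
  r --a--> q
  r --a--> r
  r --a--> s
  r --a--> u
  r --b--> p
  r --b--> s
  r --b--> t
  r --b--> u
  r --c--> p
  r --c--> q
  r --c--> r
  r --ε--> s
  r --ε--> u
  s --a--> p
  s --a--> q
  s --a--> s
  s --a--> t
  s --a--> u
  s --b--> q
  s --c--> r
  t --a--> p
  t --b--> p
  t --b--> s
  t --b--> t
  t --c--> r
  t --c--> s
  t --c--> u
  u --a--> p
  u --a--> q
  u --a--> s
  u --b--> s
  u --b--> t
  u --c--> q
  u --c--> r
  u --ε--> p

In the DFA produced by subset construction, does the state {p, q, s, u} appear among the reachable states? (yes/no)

no

Start state of the DFA: {p, s} (ε-closure of the NFA start).
{p, s} --a--> {p, q, s, t, u}  [new]
{p, s} --b--> {p, q, s, t, u}  [seen]
{p, s} --c--> {p, q, r, s, u}  [new]
{p, q, s, t, u} --a--> {p, q, s, t, u}  [seen]
{p, q, s, t, u} --b--> {p, q, s, t, u}  [seen]
{p, q, s, t, u} --c--> {p, q, r, s, t, u}  [new]
{p, q, r, s, u} --a--> {p, q, r, s, t, u}  [seen]
{p, q, r, s, u} --b--> {p, q, s, t, u}  [seen]
{p, q, r, s, u} --c--> {p, q, r, s, t, u}  [seen]
{p, q, r, s, t, u} --a--> {p, q, r, s, t, u}  [seen]
{p, q, r, s, t, u} --b--> {p, q, s, t, u}  [seen]
{p, q, r, s, t, u} --c--> {p, q, r, s, t, u}  [seen]
Reachable DFA states: {p, s}, {p, q, s, t, u}, {p, q, r, s, u}, {p, q, r, s, t, u}.
{p, q, s, u} is not among them.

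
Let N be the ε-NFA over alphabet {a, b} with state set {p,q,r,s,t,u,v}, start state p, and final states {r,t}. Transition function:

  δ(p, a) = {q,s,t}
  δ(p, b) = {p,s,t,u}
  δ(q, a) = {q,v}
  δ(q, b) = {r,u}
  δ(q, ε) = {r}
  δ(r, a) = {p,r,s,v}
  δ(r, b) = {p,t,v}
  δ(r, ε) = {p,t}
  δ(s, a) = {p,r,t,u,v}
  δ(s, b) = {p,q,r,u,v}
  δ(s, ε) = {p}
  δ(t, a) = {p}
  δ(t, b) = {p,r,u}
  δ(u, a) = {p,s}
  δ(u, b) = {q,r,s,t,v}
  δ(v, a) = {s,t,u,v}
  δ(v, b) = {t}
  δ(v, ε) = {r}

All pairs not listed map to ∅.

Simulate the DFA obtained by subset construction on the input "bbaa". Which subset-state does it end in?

{p,q,r,s,t,u,v}

Start: {p}.
δ(p,b) = {p,s,t,u}.
Union: {p,s,t,u}.
After b: {p,s,t,u}.
δ(p,b) = {p,s,t,u}; δ(s,b) = {p,q,r,u,v}; δ(t,b) = {p,r,u}; δ(u,b) = {q,r,s,t,v}.
Union: {p,q,r,s,t,u,v}.
After b: {p,q,r,s,t,u,v}.
δ(p,a) = {q,s,t}; δ(q,a) = {q,v}; δ(r,a) = {p,r,s,v}; δ(s,a) = {p,r,t,u,v}; δ(t,a) = {p}; δ(u,a) = {p,s}; δ(v,a) = {s,t,u,v}.
Union: {p,q,r,s,t,u,v}.
After a: {p,q,r,s,t,u,v}.
δ(p,a) = {q,s,t}; δ(q,a) = {q,v}; δ(r,a) = {p,r,s,v}; δ(s,a) = {p,r,t,u,v}; δ(t,a) = {p}; δ(u,a) = {p,s}; δ(v,a) = {s,t,u,v}.
Union: {p,q,r,s,t,u,v}.
After a: {p,q,r,s,t,u,v}.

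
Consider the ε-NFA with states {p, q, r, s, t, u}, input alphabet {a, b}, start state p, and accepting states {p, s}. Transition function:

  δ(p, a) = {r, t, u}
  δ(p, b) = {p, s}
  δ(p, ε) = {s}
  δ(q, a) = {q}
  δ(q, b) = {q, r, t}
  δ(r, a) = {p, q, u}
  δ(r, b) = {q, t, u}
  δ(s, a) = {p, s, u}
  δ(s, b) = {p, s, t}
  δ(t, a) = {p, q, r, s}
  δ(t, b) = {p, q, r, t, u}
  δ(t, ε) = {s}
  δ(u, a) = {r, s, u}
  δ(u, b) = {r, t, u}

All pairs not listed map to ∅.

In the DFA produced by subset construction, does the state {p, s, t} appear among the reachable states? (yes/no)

Start state of the DFA: {p, s} (ε-closure of the NFA start).
{p, s} --a--> {p, r, s, t, u}  [new]
{p, s} --b--> {p, s, t}  [new]
{p, r, s, t, u} --a--> {p, q, r, s, t, u}  [new]
{p, r, s, t, u} --b--> {p, q, r, s, t, u}  [seen]
{p, s, t} --a--> {p, q, r, s, t, u}  [seen]
{p, s, t} --b--> {p, q, r, s, t, u}  [seen]
{p, q, r, s, t, u} --a--> {p, q, r, s, t, u}  [seen]
{p, q, r, s, t, u} --b--> {p, q, r, s, t, u}  [seen]
Reachable DFA states: {p, s}, {p, r, s, t, u}, {p, s, t}, {p, q, r, s, t, u}.
{p, s, t} is among them.

yes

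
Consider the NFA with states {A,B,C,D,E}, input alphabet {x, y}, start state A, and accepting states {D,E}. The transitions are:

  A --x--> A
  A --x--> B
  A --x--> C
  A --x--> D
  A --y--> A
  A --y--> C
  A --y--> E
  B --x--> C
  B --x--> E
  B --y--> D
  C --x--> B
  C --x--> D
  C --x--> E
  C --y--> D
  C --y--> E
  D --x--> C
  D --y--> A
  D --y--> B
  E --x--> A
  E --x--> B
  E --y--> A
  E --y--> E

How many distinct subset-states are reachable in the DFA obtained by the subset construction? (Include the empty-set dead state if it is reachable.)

5

Start state of the DFA: {A}.
{A} --x--> {A,B,C,D}  [new]
{A} --y--> {A,C,E}  [new]
{A,B,C,D} --x--> {A,B,C,D,E}  [new]
{A,B,C,D} --y--> {A,B,C,D,E}  [seen]
{A,C,E} --x--> {A,B,C,D,E}  [seen]
{A,C,E} --y--> {A,C,D,E}  [new]
{A,B,C,D,E} --x--> {A,B,C,D,E}  [seen]
{A,B,C,D,E} --y--> {A,B,C,D,E}  [seen]
{A,C,D,E} --x--> {A,B,C,D,E}  [seen]
{A,C,D,E} --y--> {A,B,C,D,E}  [seen]
Reachable DFA states: {A}, {A,B,C,D}, {A,C,E}, {A,B,C,D,E}, {A,C,D,E}.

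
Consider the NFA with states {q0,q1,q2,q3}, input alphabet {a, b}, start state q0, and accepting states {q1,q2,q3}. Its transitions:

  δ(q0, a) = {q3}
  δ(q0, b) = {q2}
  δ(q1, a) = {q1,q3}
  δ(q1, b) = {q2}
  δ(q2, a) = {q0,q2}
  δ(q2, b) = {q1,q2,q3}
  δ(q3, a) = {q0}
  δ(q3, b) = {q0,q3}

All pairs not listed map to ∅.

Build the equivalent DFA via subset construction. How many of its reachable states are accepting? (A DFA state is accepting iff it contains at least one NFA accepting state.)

Start state of the DFA: {q0}.
{q0} --a--> {q3}  [new]
{q0} --b--> {q2}  [new]
{q3} --a--> {q0}  [seen]
{q3} --b--> {q0,q3}  [new]
{q2} --a--> {q0,q2}  [new]
{q2} --b--> {q1,q2,q3}  [new]
{q0,q3} --a--> {q0,q3}  [seen]
{q0,q3} --b--> {q0,q2,q3}  [new]
{q0,q2} --a--> {q0,q2,q3}  [seen]
{q0,q2} --b--> {q1,q2,q3}  [seen]
{q1,q2,q3} --a--> {q0,q1,q2,q3}  [new]
{q1,q2,q3} --b--> {q0,q1,q2,q3}  [seen]
{q0,q2,q3} --a--> {q0,q2,q3}  [seen]
{q0,q2,q3} --b--> {q0,q1,q2,q3}  [seen]
{q0,q1,q2,q3} --a--> {q0,q1,q2,q3}  [seen]
{q0,q1,q2,q3} --b--> {q0,q1,q2,q3}  [seen]
Reachable DFA states: {q0}, {q3}, {q2}, {q0,q3}, {q0,q2}, {q1,q2,q3}, {q0,q2,q3}, {q0,q1,q2,q3}.
Accepting DFA states (contain an NFA accepting state): {q3}, {q2}, {q0,q3}, {q0,q2}, {q1,q2,q3}, {q0,q2,q3}, {q0,q1,q2,q3}.

7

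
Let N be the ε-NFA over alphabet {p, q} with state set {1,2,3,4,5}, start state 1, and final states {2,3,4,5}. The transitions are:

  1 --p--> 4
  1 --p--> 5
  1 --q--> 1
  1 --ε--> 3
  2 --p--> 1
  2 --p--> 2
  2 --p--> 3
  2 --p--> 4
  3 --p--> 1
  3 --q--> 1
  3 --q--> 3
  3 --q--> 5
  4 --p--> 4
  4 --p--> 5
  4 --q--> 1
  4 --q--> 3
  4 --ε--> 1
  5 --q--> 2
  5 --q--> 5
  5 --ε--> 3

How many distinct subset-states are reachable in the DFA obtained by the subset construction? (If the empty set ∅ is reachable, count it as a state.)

5

Start state of the DFA: {1,3} (ε-closure of the NFA start).
{1,3} --p--> {1,3,4,5}  [new]
{1,3} --q--> {1,3,5}  [new]
{1,3,4,5} --p--> {1,3,4,5}  [seen]
{1,3,4,5} --q--> {1,2,3,5}  [new]
{1,3,5} --p--> {1,3,4,5}  [seen]
{1,3,5} --q--> {1,2,3,5}  [seen]
{1,2,3,5} --p--> {1,2,3,4,5}  [new]
{1,2,3,5} --q--> {1,2,3,5}  [seen]
{1,2,3,4,5} --p--> {1,2,3,4,5}  [seen]
{1,2,3,4,5} --q--> {1,2,3,5}  [seen]
Reachable DFA states: {1,3}, {1,3,4,5}, {1,3,5}, {1,2,3,5}, {1,2,3,4,5}.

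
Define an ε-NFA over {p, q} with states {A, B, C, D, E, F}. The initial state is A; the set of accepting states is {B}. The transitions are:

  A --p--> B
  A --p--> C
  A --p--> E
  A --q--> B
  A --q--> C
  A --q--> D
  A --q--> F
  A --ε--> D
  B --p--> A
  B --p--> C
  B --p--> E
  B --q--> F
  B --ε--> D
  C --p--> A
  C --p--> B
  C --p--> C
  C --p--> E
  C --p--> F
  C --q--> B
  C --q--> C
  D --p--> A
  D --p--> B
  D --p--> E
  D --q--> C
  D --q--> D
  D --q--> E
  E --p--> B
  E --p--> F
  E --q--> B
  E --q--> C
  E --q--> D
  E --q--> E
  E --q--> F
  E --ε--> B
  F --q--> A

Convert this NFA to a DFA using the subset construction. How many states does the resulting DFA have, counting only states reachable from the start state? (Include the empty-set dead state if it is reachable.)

Start state of the DFA: {A, D} (ε-closure of the NFA start).
{A, D} --p--> {A, B, C, D, E}  [new]
{A, D} --q--> {B, C, D, E, F}  [new]
{A, B, C, D, E} --p--> {A, B, C, D, E, F}  [new]
{A, B, C, D, E} --q--> {B, C, D, E, F}  [seen]
{B, C, D, E, F} --p--> {A, B, C, D, E, F}  [seen]
{B, C, D, E, F} --q--> {A, B, C, D, E, F}  [seen]
{A, B, C, D, E, F} --p--> {A, B, C, D, E, F}  [seen]
{A, B, C, D, E, F} --q--> {A, B, C, D, E, F}  [seen]
Reachable DFA states: {A, D}, {A, B, C, D, E}, {B, C, D, E, F}, {A, B, C, D, E, F}.

4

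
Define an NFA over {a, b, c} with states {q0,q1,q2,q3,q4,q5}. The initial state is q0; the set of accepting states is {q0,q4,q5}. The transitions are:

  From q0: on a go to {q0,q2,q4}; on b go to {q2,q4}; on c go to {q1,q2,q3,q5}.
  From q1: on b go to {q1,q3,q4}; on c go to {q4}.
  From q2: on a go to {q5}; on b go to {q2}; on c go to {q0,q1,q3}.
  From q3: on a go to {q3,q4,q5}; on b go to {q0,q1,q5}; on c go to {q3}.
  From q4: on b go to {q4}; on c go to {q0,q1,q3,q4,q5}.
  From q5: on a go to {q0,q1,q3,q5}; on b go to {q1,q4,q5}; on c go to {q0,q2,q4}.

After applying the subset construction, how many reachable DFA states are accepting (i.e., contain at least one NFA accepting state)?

Start state of the DFA: {q0}.
{q0} --a--> {q0,q2,q4}  [new]
{q0} --b--> {q2,q4}  [new]
{q0} --c--> {q1,q2,q3,q5}  [new]
{q0,q2,q4} --a--> {q0,q2,q4,q5}  [new]
{q0,q2,q4} --b--> {q2,q4}  [seen]
{q0,q2,q4} --c--> {q0,q1,q2,q3,q4,q5}  [new]
{q2,q4} --a--> {q5}  [new]
{q2,q4} --b--> {q2,q4}  [seen]
{q2,q4} --c--> {q0,q1,q3,q4,q5}  [new]
{q1,q2,q3,q5} --a--> {q0,q1,q3,q4,q5}  [seen]
{q1,q2,q3,q5} --b--> {q0,q1,q2,q3,q4,q5}  [seen]
{q1,q2,q3,q5} --c--> {q0,q1,q2,q3,q4}  [new]
{q0,q2,q4,q5} --a--> {q0,q1,q2,q3,q4,q5}  [seen]
{q0,q2,q4,q5} --b--> {q1,q2,q4,q5}  [new]
{q0,q2,q4,q5} --c--> {q0,q1,q2,q3,q4,q5}  [seen]
{q0,q1,q2,q3,q4,q5} --a--> {q0,q1,q2,q3,q4,q5}  [seen]
{q0,q1,q2,q3,q4,q5} --b--> {q0,q1,q2,q3,q4,q5}  [seen]
{q0,q1,q2,q3,q4,q5} --c--> {q0,q1,q2,q3,q4,q5}  [seen]
{q5} --a--> {q0,q1,q3,q5}  [new]
{q5} --b--> {q1,q4,q5}  [new]
{q5} --c--> {q0,q2,q4}  [seen]
{q0,q1,q3,q4,q5} --a--> {q0,q1,q2,q3,q4,q5}  [seen]
{q0,q1,q3,q4,q5} --b--> {q0,q1,q2,q3,q4,q5}  [seen]
{q0,q1,q3,q4,q5} --c--> {q0,q1,q2,q3,q4,q5}  [seen]
{q0,q1,q2,q3,q4} --a--> {q0,q2,q3,q4,q5}  [new]
{q0,q1,q2,q3,q4} --b--> {q0,q1,q2,q3,q4,q5}  [seen]
{q0,q1,q2,q3,q4} --c--> {q0,q1,q2,q3,q4,q5}  [seen]
{q1,q2,q4,q5} --a--> {q0,q1,q3,q5}  [seen]
{q1,q2,q4,q5} --b--> {q1,q2,q3,q4,q5}  [new]
{q1,q2,q4,q5} --c--> {q0,q1,q2,q3,q4,q5}  [seen]
{q0,q1,q3,q5} --a--> {q0,q1,q2,q3,q4,q5}  [seen]
{q0,q1,q3,q5} --b--> {q0,q1,q2,q3,q4,q5}  [seen]
{q0,q1,q3,q5} --c--> {q0,q1,q2,q3,q4,q5}  [seen]
{q1,q4,q5} --a--> {q0,q1,q3,q5}  [seen]
{q1,q4,q5} --b--> {q1,q3,q4,q5}  [new]
{q1,q4,q5} --c--> {q0,q1,q2,q3,q4,q5}  [seen]
{q0,q2,q3,q4,q5} --a--> {q0,q1,q2,q3,q4,q5}  [seen]
{q0,q2,q3,q4,q5} --b--> {q0,q1,q2,q4,q5}  [new]
{q0,q2,q3,q4,q5} --c--> {q0,q1,q2,q3,q4,q5}  [seen]
{q1,q2,q3,q4,q5} --a--> {q0,q1,q3,q4,q5}  [seen]
{q1,q2,q3,q4,q5} --b--> {q0,q1,q2,q3,q4,q5}  [seen]
{q1,q2,q3,q4,q5} --c--> {q0,q1,q2,q3,q4,q5}  [seen]
{q1,q3,q4,q5} --a--> {q0,q1,q3,q4,q5}  [seen]
{q1,q3,q4,q5} --b--> {q0,q1,q3,q4,q5}  [seen]
{q1,q3,q4,q5} --c--> {q0,q1,q2,q3,q4,q5}  [seen]
{q0,q1,q2,q4,q5} --a--> {q0,q1,q2,q3,q4,q5}  [seen]
{q0,q1,q2,q4,q5} --b--> {q1,q2,q3,q4,q5}  [seen]
{q0,q1,q2,q4,q5} --c--> {q0,q1,q2,q3,q4,q5}  [seen]
Reachable DFA states: {q0}, {q0,q2,q4}, {q2,q4}, {q1,q2,q3,q5}, {q0,q2,q4,q5}, {q0,q1,q2,q3,q4,q5}, {q5}, {q0,q1,q3,q4,q5}, {q0,q1,q2,q3,q4}, {q1,q2,q4,q5}, {q0,q1,q3,q5}, {q1,q4,q5}, {q0,q2,q3,q4,q5}, {q1,q2,q3,q4,q5}, {q1,q3,q4,q5}, {q0,q1,q2,q4,q5}.
Accepting DFA states (contain an NFA accepting state): {q0}, {q0,q2,q4}, {q2,q4}, {q1,q2,q3,q5}, {q0,q2,q4,q5}, {q0,q1,q2,q3,q4,q5}, {q5}, {q0,q1,q3,q4,q5}, {q0,q1,q2,q3,q4}, {q1,q2,q4,q5}, {q0,q1,q3,q5}, {q1,q4,q5}, {q0,q2,q3,q4,q5}, {q1,q2,q3,q4,q5}, {q1,q3,q4,q5}, {q0,q1,q2,q4,q5}.

16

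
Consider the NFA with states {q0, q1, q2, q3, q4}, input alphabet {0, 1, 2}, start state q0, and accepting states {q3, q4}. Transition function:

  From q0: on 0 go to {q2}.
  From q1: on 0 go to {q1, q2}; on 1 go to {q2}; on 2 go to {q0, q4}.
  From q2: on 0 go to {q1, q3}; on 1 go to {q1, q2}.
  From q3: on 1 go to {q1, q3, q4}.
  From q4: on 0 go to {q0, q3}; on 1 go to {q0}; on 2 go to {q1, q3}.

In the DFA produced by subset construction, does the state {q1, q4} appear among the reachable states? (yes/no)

no

Start state of the DFA: {q0}.
{q0} --0--> {q2}  [new]
{q0} --1--> ∅  [new]
{q0} --2--> ∅  [seen]
{q2} --0--> {q1, q3}  [new]
{q2} --1--> {q1, q2}  [new]
{q2} --2--> ∅  [seen]
∅ --0--> ∅  [seen]
∅ --1--> ∅  [seen]
∅ --2--> ∅  [seen]
{q1, q3} --0--> {q1, q2}  [seen]
{q1, q3} --1--> {q1, q2, q3, q4}  [new]
{q1, q3} --2--> {q0, q4}  [new]
{q1, q2} --0--> {q1, q2, q3}  [new]
{q1, q2} --1--> {q1, q2}  [seen]
{q1, q2} --2--> {q0, q4}  [seen]
{q1, q2, q3, q4} --0--> {q0, q1, q2, q3}  [new]
{q1, q2, q3, q4} --1--> {q0, q1, q2, q3, q4}  [new]
{q1, q2, q3, q4} --2--> {q0, q1, q3, q4}  [new]
{q0, q4} --0--> {q0, q2, q3}  [new]
{q0, q4} --1--> {q0}  [seen]
{q0, q4} --2--> {q1, q3}  [seen]
{q1, q2, q3} --0--> {q1, q2, q3}  [seen]
{q1, q2, q3} --1--> {q1, q2, q3, q4}  [seen]
{q1, q2, q3} --2--> {q0, q4}  [seen]
{q0, q1, q2, q3} --0--> {q1, q2, q3}  [seen]
{q0, q1, q2, q3} --1--> {q1, q2, q3, q4}  [seen]
{q0, q1, q2, q3} --2--> {q0, q4}  [seen]
{q0, q1, q2, q3, q4} --0--> {q0, q1, q2, q3}  [seen]
{q0, q1, q2, q3, q4} --1--> {q0, q1, q2, q3, q4}  [seen]
{q0, q1, q2, q3, q4} --2--> {q0, q1, q3, q4}  [seen]
{q0, q1, q3, q4} --0--> {q0, q1, q2, q3}  [seen]
{q0, q1, q3, q4} --1--> {q0, q1, q2, q3, q4}  [seen]
{q0, q1, q3, q4} --2--> {q0, q1, q3, q4}  [seen]
{q0, q2, q3} --0--> {q1, q2, q3}  [seen]
{q0, q2, q3} --1--> {q1, q2, q3, q4}  [seen]
{q0, q2, q3} --2--> ∅  [seen]
Reachable DFA states: {q0}, {q2}, ∅, {q1, q3}, {q1, q2}, {q1, q2, q3, q4}, {q0, q4}, {q1, q2, q3}, {q0, q1, q2, q3}, {q0, q1, q2, q3, q4}, {q0, q1, q3, q4}, {q0, q2, q3}.
{q1, q4} is not among them.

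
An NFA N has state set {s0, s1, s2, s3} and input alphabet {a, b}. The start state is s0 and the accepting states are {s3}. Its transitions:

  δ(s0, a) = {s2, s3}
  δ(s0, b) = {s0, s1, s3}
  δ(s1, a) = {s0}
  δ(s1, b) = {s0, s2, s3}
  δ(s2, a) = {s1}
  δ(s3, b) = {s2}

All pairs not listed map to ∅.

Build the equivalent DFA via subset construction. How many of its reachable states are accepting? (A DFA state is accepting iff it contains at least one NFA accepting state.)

Start state of the DFA: {s0}.
{s0} --a--> {s2, s3}  [new]
{s0} --b--> {s0, s1, s3}  [new]
{s2, s3} --a--> {s1}  [new]
{s2, s3} --b--> {s2}  [new]
{s0, s1, s3} --a--> {s0, s2, s3}  [new]
{s0, s1, s3} --b--> {s0, s1, s2, s3}  [new]
{s1} --a--> {s0}  [seen]
{s1} --b--> {s0, s2, s3}  [seen]
{s2} --a--> {s1}  [seen]
{s2} --b--> ∅  [new]
{s0, s2, s3} --a--> {s1, s2, s3}  [new]
{s0, s2, s3} --b--> {s0, s1, s2, s3}  [seen]
{s0, s1, s2, s3} --a--> {s0, s1, s2, s3}  [seen]
{s0, s1, s2, s3} --b--> {s0, s1, s2, s3}  [seen]
∅ --a--> ∅  [seen]
∅ --b--> ∅  [seen]
{s1, s2, s3} --a--> {s0, s1}  [new]
{s1, s2, s3} --b--> {s0, s2, s3}  [seen]
{s0, s1} --a--> {s0, s2, s3}  [seen]
{s0, s1} --b--> {s0, s1, s2, s3}  [seen]
Reachable DFA states: {s0}, {s2, s3}, {s0, s1, s3}, {s1}, {s2}, {s0, s2, s3}, {s0, s1, s2, s3}, ∅, {s1, s2, s3}, {s0, s1}.
Accepting DFA states (contain an NFA accepting state): {s2, s3}, {s0, s1, s3}, {s0, s2, s3}, {s0, s1, s2, s3}, {s1, s2, s3}.

5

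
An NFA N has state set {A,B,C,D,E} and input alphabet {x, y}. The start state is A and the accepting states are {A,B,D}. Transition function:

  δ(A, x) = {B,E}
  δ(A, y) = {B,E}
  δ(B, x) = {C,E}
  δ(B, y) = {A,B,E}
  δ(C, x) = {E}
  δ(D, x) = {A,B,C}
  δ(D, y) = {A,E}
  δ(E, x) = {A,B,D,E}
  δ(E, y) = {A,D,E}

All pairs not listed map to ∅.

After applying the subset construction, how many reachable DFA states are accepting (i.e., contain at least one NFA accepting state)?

Start state of the DFA: {A}.
{A} --x--> {B,E}  [new]
{A} --y--> {B,E}  [seen]
{B,E} --x--> {A,B,C,D,E}  [new]
{B,E} --y--> {A,B,D,E}  [new]
{A,B,C,D,E} --x--> {A,B,C,D,E}  [seen]
{A,B,C,D,E} --y--> {A,B,D,E}  [seen]
{A,B,D,E} --x--> {A,B,C,D,E}  [seen]
{A,B,D,E} --y--> {A,B,D,E}  [seen]
Reachable DFA states: {A}, {B,E}, {A,B,C,D,E}, {A,B,D,E}.
Accepting DFA states (contain an NFA accepting state): {A}, {B,E}, {A,B,C,D,E}, {A,B,D,E}.

4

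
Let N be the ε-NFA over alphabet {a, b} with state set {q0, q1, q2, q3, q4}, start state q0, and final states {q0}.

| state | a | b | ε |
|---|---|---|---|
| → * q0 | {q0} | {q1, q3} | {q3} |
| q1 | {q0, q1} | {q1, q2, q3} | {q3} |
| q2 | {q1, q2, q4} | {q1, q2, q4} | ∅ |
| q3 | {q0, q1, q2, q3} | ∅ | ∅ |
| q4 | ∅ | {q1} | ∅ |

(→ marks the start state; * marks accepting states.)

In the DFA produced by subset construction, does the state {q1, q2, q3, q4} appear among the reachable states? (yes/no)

Start state of the DFA: {q0, q3} (ε-closure of the NFA start).
{q0, q3} --a--> {q0, q1, q2, q3}  [new]
{q0, q3} --b--> {q1, q3}  [new]
{q0, q1, q2, q3} --a--> {q0, q1, q2, q3, q4}  [new]
{q0, q1, q2, q3} --b--> {q1, q2, q3, q4}  [new]
{q1, q3} --a--> {q0, q1, q2, q3}  [seen]
{q1, q3} --b--> {q1, q2, q3}  [new]
{q0, q1, q2, q3, q4} --a--> {q0, q1, q2, q3, q4}  [seen]
{q0, q1, q2, q3, q4} --b--> {q1, q2, q3, q4}  [seen]
{q1, q2, q3, q4} --a--> {q0, q1, q2, q3, q4}  [seen]
{q1, q2, q3, q4} --b--> {q1, q2, q3, q4}  [seen]
{q1, q2, q3} --a--> {q0, q1, q2, q3, q4}  [seen]
{q1, q2, q3} --b--> {q1, q2, q3, q4}  [seen]
Reachable DFA states: {q0, q3}, {q0, q1, q2, q3}, {q1, q3}, {q0, q1, q2, q3, q4}, {q1, q2, q3, q4}, {q1, q2, q3}.
{q1, q2, q3, q4} is among them.

yes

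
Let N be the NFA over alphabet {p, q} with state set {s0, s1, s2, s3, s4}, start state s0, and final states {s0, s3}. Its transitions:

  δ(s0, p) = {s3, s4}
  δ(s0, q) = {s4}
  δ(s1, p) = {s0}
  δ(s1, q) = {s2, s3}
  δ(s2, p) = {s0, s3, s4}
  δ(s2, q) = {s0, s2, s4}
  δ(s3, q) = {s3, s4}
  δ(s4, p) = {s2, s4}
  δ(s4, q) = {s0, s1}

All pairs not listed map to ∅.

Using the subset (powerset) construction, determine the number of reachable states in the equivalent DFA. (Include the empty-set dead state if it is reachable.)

Start state of the DFA: {s0}.
{s0} --p--> {s3, s4}  [new]
{s0} --q--> {s4}  [new]
{s3, s4} --p--> {s2, s4}  [new]
{s3, s4} --q--> {s0, s1, s3, s4}  [new]
{s4} --p--> {s2, s4}  [seen]
{s4} --q--> {s0, s1}  [new]
{s2, s4} --p--> {s0, s2, s3, s4}  [new]
{s2, s4} --q--> {s0, s1, s2, s4}  [new]
{s0, s1, s3, s4} --p--> {s0, s2, s3, s4}  [seen]
{s0, s1, s3, s4} --q--> {s0, s1, s2, s3, s4}  [new]
{s0, s1} --p--> {s0, s3, s4}  [new]
{s0, s1} --q--> {s2, s3, s4}  [new]
{s0, s2, s3, s4} --p--> {s0, s2, s3, s4}  [seen]
{s0, s2, s3, s4} --q--> {s0, s1, s2, s3, s4}  [seen]
{s0, s1, s2, s4} --p--> {s0, s2, s3, s4}  [seen]
{s0, s1, s2, s4} --q--> {s0, s1, s2, s3, s4}  [seen]
{s0, s1, s2, s3, s4} --p--> {s0, s2, s3, s4}  [seen]
{s0, s1, s2, s3, s4} --q--> {s0, s1, s2, s3, s4}  [seen]
{s0, s3, s4} --p--> {s2, s3, s4}  [seen]
{s0, s3, s4} --q--> {s0, s1, s3, s4}  [seen]
{s2, s3, s4} --p--> {s0, s2, s3, s4}  [seen]
{s2, s3, s4} --q--> {s0, s1, s2, s3, s4}  [seen]
Reachable DFA states: {s0}, {s3, s4}, {s4}, {s2, s4}, {s0, s1, s3, s4}, {s0, s1}, {s0, s2, s3, s4}, {s0, s1, s2, s4}, {s0, s1, s2, s3, s4}, {s0, s3, s4}, {s2, s3, s4}.

11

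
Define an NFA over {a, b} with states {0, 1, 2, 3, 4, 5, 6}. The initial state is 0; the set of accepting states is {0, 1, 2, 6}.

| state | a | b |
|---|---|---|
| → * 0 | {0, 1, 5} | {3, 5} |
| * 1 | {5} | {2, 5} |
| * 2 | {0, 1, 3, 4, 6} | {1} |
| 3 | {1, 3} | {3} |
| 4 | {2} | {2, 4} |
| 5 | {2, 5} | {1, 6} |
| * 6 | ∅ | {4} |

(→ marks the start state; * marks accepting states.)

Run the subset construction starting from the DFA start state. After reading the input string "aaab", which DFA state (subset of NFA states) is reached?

Start: {0}.
δ(0,a) = {0, 1, 5}.
Union: {0, 1, 5}.
After a: {0, 1, 5}.
δ(0,a) = {0, 1, 5}; δ(1,a) = {5}; δ(5,a) = {2, 5}.
Union: {0, 1, 2, 5}.
After a: {0, 1, 2, 5}.
δ(0,a) = {0, 1, 5}; δ(1,a) = {5}; δ(2,a) = {0, 1, 3, 4, 6}; δ(5,a) = {2, 5}.
Union: {0, 1, 2, 3, 4, 5, 6}.
After a: {0, 1, 2, 3, 4, 5, 6}.
δ(0,b) = {3, 5}; δ(1,b) = {2, 5}; δ(2,b) = {1}; δ(3,b) = {3}; δ(4,b) = {2, 4}; δ(5,b) = {1, 6}; δ(6,b) = {4}.
Union: {1, 2, 3, 4, 5, 6}.
After b: {1, 2, 3, 4, 5, 6}.

{1, 2, 3, 4, 5, 6}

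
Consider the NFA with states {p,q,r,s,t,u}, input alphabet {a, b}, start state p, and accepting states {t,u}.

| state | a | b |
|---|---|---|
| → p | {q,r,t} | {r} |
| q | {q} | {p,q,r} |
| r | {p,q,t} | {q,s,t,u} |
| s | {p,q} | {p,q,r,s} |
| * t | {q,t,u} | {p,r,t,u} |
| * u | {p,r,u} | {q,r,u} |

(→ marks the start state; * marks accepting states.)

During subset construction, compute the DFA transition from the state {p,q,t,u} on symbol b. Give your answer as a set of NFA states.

δ(p,b) = {r}; δ(q,b) = {p,q,r}; δ(t,b) = {p,r,t,u}; δ(u,b) = {q,r,u}.
Union: {p,q,r,t,u}.

{p,q,r,t,u}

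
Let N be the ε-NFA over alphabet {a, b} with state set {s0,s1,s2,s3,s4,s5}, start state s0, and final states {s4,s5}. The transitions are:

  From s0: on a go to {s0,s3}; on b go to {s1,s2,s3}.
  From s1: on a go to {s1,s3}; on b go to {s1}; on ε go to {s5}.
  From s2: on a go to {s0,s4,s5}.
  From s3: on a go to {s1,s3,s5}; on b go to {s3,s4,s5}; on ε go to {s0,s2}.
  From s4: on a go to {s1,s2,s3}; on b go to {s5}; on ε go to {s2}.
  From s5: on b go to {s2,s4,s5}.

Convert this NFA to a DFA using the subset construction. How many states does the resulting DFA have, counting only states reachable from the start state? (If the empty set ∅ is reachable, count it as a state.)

4

Start state of the DFA: {s0} (ε-closure of the NFA start).
{s0} --a--> {s0,s2,s3}  [new]
{s0} --b--> {s0,s1,s2,s3,s5}  [new]
{s0,s2,s3} --a--> {s0,s1,s2,s3,s4,s5}  [new]
{s0,s2,s3} --b--> {s0,s1,s2,s3,s4,s5}  [seen]
{s0,s1,s2,s3,s5} --a--> {s0,s1,s2,s3,s4,s5}  [seen]
{s0,s1,s2,s3,s5} --b--> {s0,s1,s2,s3,s4,s5}  [seen]
{s0,s1,s2,s3,s4,s5} --a--> {s0,s1,s2,s3,s4,s5}  [seen]
{s0,s1,s2,s3,s4,s5} --b--> {s0,s1,s2,s3,s4,s5}  [seen]
Reachable DFA states: {s0}, {s0,s2,s3}, {s0,s1,s2,s3,s5}, {s0,s1,s2,s3,s4,s5}.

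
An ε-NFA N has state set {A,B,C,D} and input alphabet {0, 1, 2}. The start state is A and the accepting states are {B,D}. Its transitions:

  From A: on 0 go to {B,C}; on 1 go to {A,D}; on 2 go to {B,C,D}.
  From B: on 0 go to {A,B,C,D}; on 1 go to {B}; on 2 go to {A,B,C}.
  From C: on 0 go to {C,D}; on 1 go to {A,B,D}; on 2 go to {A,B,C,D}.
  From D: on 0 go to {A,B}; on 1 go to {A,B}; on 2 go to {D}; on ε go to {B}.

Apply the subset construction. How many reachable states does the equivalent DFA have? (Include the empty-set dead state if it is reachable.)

5

Start state of the DFA: {A} (ε-closure of the NFA start).
{A} --0--> {B,C}  [new]
{A} --1--> {A,B,D}  [new]
{A} --2--> {B,C,D}  [new]
{B,C} --0--> {A,B,C,D}  [new]
{B,C} --1--> {A,B,D}  [seen]
{B,C} --2--> {A,B,C,D}  [seen]
{A,B,D} --0--> {A,B,C,D}  [seen]
{A,B,D} --1--> {A,B,D}  [seen]
{A,B,D} --2--> {A,B,C,D}  [seen]
{B,C,D} --0--> {A,B,C,D}  [seen]
{B,C,D} --1--> {A,B,D}  [seen]
{B,C,D} --2--> {A,B,C,D}  [seen]
{A,B,C,D} --0--> {A,B,C,D}  [seen]
{A,B,C,D} --1--> {A,B,D}  [seen]
{A,B,C,D} --2--> {A,B,C,D}  [seen]
Reachable DFA states: {A}, {B,C}, {A,B,D}, {B,C,D}, {A,B,C,D}.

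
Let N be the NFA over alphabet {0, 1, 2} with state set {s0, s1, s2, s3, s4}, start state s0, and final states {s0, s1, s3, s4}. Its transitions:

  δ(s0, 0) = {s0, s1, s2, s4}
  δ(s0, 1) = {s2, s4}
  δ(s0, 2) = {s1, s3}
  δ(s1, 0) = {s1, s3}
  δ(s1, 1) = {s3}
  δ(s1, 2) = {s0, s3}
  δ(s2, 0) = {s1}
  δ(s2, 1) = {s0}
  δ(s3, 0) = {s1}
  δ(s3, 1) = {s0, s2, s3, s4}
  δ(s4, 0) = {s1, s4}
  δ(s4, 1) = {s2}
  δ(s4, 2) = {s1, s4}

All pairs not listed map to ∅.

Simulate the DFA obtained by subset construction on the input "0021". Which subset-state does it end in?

{s0, s2, s3, s4}

Start: {s0}.
δ(s0,0) = {s0, s1, s2, s4}.
Union: {s0, s1, s2, s4}.
After 0: {s0, s1, s2, s4}.
δ(s0,0) = {s0, s1, s2, s4}; δ(s1,0) = {s1, s3}; δ(s2,0) = {s1}; δ(s4,0) = {s1, s4}.
Union: {s0, s1, s2, s3, s4}.
After 0: {s0, s1, s2, s3, s4}.
δ(s0,2) = {s1, s3}; δ(s1,2) = {s0, s3}; δ(s2,2) = ∅; δ(s3,2) = ∅; δ(s4,2) = {s1, s4}.
Union: {s0, s1, s3, s4}.
After 2: {s0, s1, s3, s4}.
δ(s0,1) = {s2, s4}; δ(s1,1) = {s3}; δ(s3,1) = {s0, s2, s3, s4}; δ(s4,1) = {s2}.
Union: {s0, s2, s3, s4}.
After 1: {s0, s2, s3, s4}.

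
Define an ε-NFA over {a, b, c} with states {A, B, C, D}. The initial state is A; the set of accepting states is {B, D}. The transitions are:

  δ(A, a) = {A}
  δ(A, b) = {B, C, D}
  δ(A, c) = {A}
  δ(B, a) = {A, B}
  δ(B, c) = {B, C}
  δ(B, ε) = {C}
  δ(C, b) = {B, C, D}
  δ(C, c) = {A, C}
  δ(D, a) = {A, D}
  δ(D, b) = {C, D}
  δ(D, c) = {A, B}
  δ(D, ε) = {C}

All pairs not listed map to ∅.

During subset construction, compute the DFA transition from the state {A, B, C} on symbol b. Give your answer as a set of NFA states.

{B, C, D}

δ(A,b) = {B, C, D}; δ(B,b) = ∅; δ(C,b) = {B, C, D}.
Union: {B, C, D}.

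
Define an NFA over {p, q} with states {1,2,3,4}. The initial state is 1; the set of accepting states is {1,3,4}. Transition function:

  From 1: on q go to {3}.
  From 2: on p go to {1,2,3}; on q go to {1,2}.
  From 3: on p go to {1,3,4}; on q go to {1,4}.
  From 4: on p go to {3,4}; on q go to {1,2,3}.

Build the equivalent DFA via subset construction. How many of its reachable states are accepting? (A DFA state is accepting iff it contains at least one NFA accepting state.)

7

Start state of the DFA: {1}.
{1} --p--> ∅  [new]
{1} --q--> {3}  [new]
∅ --p--> ∅  [seen]
∅ --q--> ∅  [seen]
{3} --p--> {1,3,4}  [new]
{3} --q--> {1,4}  [new]
{1,3,4} --p--> {1,3,4}  [seen]
{1,3,4} --q--> {1,2,3,4}  [new]
{1,4} --p--> {3,4}  [new]
{1,4} --q--> {1,2,3}  [new]
{1,2,3,4} --p--> {1,2,3,4}  [seen]
{1,2,3,4} --q--> {1,2,3,4}  [seen]
{3,4} --p--> {1,3,4}  [seen]
{3,4} --q--> {1,2,3,4}  [seen]
{1,2,3} --p--> {1,2,3,4}  [seen]
{1,2,3} --q--> {1,2,3,4}  [seen]
Reachable DFA states: {1}, ∅, {3}, {1,3,4}, {1,4}, {1,2,3,4}, {3,4}, {1,2,3}.
Accepting DFA states (contain an NFA accepting state): {1}, {3}, {1,3,4}, {1,4}, {1,2,3,4}, {3,4}, {1,2,3}.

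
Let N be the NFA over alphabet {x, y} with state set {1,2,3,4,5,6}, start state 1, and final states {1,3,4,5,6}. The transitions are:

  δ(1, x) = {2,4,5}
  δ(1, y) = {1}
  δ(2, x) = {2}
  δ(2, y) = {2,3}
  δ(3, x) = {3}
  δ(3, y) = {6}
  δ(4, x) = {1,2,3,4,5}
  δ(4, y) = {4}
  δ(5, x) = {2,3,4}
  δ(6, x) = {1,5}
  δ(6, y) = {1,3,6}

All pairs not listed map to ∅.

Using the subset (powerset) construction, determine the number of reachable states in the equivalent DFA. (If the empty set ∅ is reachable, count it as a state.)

Start state of the DFA: {1}.
{1} --x--> {2,4,5}  [new]
{1} --y--> {1}  [seen]
{2,4,5} --x--> {1,2,3,4,5}  [new]
{2,4,5} --y--> {2,3,4}  [new]
{1,2,3,4,5} --x--> {1,2,3,4,5}  [seen]
{1,2,3,4,5} --y--> {1,2,3,4,6}  [new]
{2,3,4} --x--> {1,2,3,4,5}  [seen]
{2,3,4} --y--> {2,3,4,6}  [new]
{1,2,3,4,6} --x--> {1,2,3,4,5}  [seen]
{1,2,3,4,6} --y--> {1,2,3,4,6}  [seen]
{2,3,4,6} --x--> {1,2,3,4,5}  [seen]
{2,3,4,6} --y--> {1,2,3,4,6}  [seen]
Reachable DFA states: {1}, {2,4,5}, {1,2,3,4,5}, {2,3,4}, {1,2,3,4,6}, {2,3,4,6}.

6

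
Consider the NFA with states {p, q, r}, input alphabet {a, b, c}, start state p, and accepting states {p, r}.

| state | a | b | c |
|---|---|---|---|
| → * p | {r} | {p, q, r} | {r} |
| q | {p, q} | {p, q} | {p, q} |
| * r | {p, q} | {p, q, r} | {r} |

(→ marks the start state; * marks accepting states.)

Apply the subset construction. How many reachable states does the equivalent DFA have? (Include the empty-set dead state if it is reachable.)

Start state of the DFA: {p}.
{p} --a--> {r}  [new]
{p} --b--> {p, q, r}  [new]
{p} --c--> {r}  [seen]
{r} --a--> {p, q}  [new]
{r} --b--> {p, q, r}  [seen]
{r} --c--> {r}  [seen]
{p, q, r} --a--> {p, q, r}  [seen]
{p, q, r} --b--> {p, q, r}  [seen]
{p, q, r} --c--> {p, q, r}  [seen]
{p, q} --a--> {p, q, r}  [seen]
{p, q} --b--> {p, q, r}  [seen]
{p, q} --c--> {p, q, r}  [seen]
Reachable DFA states: {p}, {r}, {p, q, r}, {p, q}.

4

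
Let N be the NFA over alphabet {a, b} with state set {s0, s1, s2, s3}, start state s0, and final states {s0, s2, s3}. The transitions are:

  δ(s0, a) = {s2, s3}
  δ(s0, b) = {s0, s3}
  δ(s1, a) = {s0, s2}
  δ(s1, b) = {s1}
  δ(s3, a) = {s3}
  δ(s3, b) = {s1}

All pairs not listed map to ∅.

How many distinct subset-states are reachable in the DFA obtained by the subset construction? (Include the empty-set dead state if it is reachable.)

Start state of the DFA: {s0}.
{s0} --a--> {s2, s3}  [new]
{s0} --b--> {s0, s3}  [new]
{s2, s3} --a--> {s3}  [new]
{s2, s3} --b--> {s1}  [new]
{s0, s3} --a--> {s2, s3}  [seen]
{s0, s3} --b--> {s0, s1, s3}  [new]
{s3} --a--> {s3}  [seen]
{s3} --b--> {s1}  [seen]
{s1} --a--> {s0, s2}  [new]
{s1} --b--> {s1}  [seen]
{s0, s1, s3} --a--> {s0, s2, s3}  [new]
{s0, s1, s3} --b--> {s0, s1, s3}  [seen]
{s0, s2} --a--> {s2, s3}  [seen]
{s0, s2} --b--> {s0, s3}  [seen]
{s0, s2, s3} --a--> {s2, s3}  [seen]
{s0, s2, s3} --b--> {s0, s1, s3}  [seen]
Reachable DFA states: {s0}, {s2, s3}, {s0, s3}, {s3}, {s1}, {s0, s1, s3}, {s0, s2}, {s0, s2, s3}.

8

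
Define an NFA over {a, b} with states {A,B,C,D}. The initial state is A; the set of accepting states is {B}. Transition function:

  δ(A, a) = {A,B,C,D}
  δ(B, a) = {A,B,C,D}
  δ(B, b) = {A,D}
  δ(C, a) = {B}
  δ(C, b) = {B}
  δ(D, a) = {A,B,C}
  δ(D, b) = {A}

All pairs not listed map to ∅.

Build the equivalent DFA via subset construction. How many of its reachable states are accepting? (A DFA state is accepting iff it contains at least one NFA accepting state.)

2

Start state of the DFA: {A}.
{A} --a--> {A,B,C,D}  [new]
{A} --b--> ∅  [new]
{A,B,C,D} --a--> {A,B,C,D}  [seen]
{A,B,C,D} --b--> {A,B,D}  [new]
∅ --a--> ∅  [seen]
∅ --b--> ∅  [seen]
{A,B,D} --a--> {A,B,C,D}  [seen]
{A,B,D} --b--> {A,D}  [new]
{A,D} --a--> {A,B,C,D}  [seen]
{A,D} --b--> {A}  [seen]
Reachable DFA states: {A}, {A,B,C,D}, ∅, {A,B,D}, {A,D}.
Accepting DFA states (contain an NFA accepting state): {A,B,C,D}, {A,B,D}.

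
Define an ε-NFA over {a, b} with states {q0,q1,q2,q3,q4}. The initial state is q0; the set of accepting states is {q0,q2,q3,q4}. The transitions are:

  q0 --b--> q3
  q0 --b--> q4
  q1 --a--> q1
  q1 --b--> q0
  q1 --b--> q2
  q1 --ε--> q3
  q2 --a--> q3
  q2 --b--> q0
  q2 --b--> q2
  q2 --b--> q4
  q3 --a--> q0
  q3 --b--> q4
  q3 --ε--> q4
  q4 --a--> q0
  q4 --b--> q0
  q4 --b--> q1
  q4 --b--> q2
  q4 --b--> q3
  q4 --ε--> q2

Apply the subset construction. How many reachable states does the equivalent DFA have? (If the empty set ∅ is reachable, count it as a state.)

Start state of the DFA: {q0} (ε-closure of the NFA start).
{q0} --a--> ∅  [new]
{q0} --b--> {q2,q3,q4}  [new]
∅ --a--> ∅  [seen]
∅ --b--> ∅  [seen]
{q2,q3,q4} --a--> {q0,q2,q3,q4}  [new]
{q2,q3,q4} --b--> {q0,q1,q2,q3,q4}  [new]
{q0,q2,q3,q4} --a--> {q0,q2,q3,q4}  [seen]
{q0,q2,q3,q4} --b--> {q0,q1,q2,q3,q4}  [seen]
{q0,q1,q2,q3,q4} --a--> {q0,q1,q2,q3,q4}  [seen]
{q0,q1,q2,q3,q4} --b--> {q0,q1,q2,q3,q4}  [seen]
Reachable DFA states: {q0}, ∅, {q2,q3,q4}, {q0,q2,q3,q4}, {q0,q1,q2,q3,q4}.

5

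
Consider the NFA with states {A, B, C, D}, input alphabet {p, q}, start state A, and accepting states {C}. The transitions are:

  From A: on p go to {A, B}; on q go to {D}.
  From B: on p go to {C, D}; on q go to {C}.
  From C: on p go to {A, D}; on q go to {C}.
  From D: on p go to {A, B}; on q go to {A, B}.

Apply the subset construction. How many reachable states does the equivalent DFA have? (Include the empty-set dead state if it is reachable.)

Start state of the DFA: {A}.
{A} --p--> {A, B}  [new]
{A} --q--> {D}  [new]
{A, B} --p--> {A, B, C, D}  [new]
{A, B} --q--> {C, D}  [new]
{D} --p--> {A, B}  [seen]
{D} --q--> {A, B}  [seen]
{A, B, C, D} --p--> {A, B, C, D}  [seen]
{A, B, C, D} --q--> {A, B, C, D}  [seen]
{C, D} --p--> {A, B, D}  [new]
{C, D} --q--> {A, B, C}  [new]
{A, B, D} --p--> {A, B, C, D}  [seen]
{A, B, D} --q--> {A, B, C, D}  [seen]
{A, B, C} --p--> {A, B, C, D}  [seen]
{A, B, C} --q--> {C, D}  [seen]
Reachable DFA states: {A}, {A, B}, {D}, {A, B, C, D}, {C, D}, {A, B, D}, {A, B, C}.

7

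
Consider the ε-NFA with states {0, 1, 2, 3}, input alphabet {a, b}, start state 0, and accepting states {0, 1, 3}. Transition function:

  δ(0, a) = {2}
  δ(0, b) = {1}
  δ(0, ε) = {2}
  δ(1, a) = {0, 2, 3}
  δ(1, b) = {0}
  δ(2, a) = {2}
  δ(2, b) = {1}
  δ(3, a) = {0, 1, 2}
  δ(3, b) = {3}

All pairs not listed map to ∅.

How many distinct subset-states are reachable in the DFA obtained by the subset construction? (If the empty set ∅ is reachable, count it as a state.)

Start state of the DFA: {0, 2} (ε-closure of the NFA start).
{0, 2} --a--> {2}  [new]
{0, 2} --b--> {1}  [new]
{2} --a--> {2}  [seen]
{2} --b--> {1}  [seen]
{1} --a--> {0, 2, 3}  [new]
{1} --b--> {0, 2}  [seen]
{0, 2, 3} --a--> {0, 1, 2}  [new]
{0, 2, 3} --b--> {1, 3}  [new]
{0, 1, 2} --a--> {0, 2, 3}  [seen]
{0, 1, 2} --b--> {0, 1, 2}  [seen]
{1, 3} --a--> {0, 1, 2, 3}  [new]
{1, 3} --b--> {0, 2, 3}  [seen]
{0, 1, 2, 3} --a--> {0, 1, 2, 3}  [seen]
{0, 1, 2, 3} --b--> {0, 1, 2, 3}  [seen]
Reachable DFA states: {0, 2}, {2}, {1}, {0, 2, 3}, {0, 1, 2}, {1, 3}, {0, 1, 2, 3}.

7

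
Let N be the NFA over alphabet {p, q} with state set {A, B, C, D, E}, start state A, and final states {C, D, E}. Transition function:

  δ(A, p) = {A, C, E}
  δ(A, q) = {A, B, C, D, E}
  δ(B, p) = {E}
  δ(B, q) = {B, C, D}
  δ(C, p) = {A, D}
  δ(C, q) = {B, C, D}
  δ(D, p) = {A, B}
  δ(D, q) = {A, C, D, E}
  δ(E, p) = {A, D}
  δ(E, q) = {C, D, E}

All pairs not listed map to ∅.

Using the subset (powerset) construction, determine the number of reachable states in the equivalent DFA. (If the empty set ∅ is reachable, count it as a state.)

Start state of the DFA: {A}.
{A} --p--> {A, C, E}  [new]
{A} --q--> {A, B, C, D, E}  [new]
{A, C, E} --p--> {A, C, D, E}  [new]
{A, C, E} --q--> {A, B, C, D, E}  [seen]
{A, B, C, D, E} --p--> {A, B, C, D, E}  [seen]
{A, B, C, D, E} --q--> {A, B, C, D, E}  [seen]
{A, C, D, E} --p--> {A, B, C, D, E}  [seen]
{A, C, D, E} --q--> {A, B, C, D, E}  [seen]
Reachable DFA states: {A}, {A, C, E}, {A, B, C, D, E}, {A, C, D, E}.

4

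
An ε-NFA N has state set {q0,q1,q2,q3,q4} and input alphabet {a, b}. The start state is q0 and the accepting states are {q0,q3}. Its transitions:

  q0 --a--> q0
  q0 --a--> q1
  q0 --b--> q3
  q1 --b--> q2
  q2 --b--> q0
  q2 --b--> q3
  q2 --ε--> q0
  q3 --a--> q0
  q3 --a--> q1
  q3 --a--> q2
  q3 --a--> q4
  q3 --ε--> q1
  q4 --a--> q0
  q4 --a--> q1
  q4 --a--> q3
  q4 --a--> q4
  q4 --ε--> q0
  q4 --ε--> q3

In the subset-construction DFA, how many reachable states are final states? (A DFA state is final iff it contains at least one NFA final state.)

7

Start state of the DFA: {q0} (ε-closure of the NFA start).
{q0} --a--> {q0,q1}  [new]
{q0} --b--> {q1,q3}  [new]
{q0,q1} --a--> {q0,q1}  [seen]
{q0,q1} --b--> {q0,q1,q2,q3}  [new]
{q1,q3} --a--> {q0,q1,q2,q3,q4}  [new]
{q1,q3} --b--> {q0,q2}  [new]
{q0,q1,q2,q3} --a--> {q0,q1,q2,q3,q4}  [seen]
{q0,q1,q2,q3} --b--> {q0,q1,q2,q3}  [seen]
{q0,q1,q2,q3,q4} --a--> {q0,q1,q2,q3,q4}  [seen]
{q0,q1,q2,q3,q4} --b--> {q0,q1,q2,q3}  [seen]
{q0,q2} --a--> {q0,q1}  [seen]
{q0,q2} --b--> {q0,q1,q3}  [new]
{q0,q1,q3} --a--> {q0,q1,q2,q3,q4}  [seen]
{q0,q1,q3} --b--> {q0,q1,q2,q3}  [seen]
Reachable DFA states: {q0}, {q0,q1}, {q1,q3}, {q0,q1,q2,q3}, {q0,q1,q2,q3,q4}, {q0,q2}, {q0,q1,q3}.
Accepting DFA states (contain an NFA accepting state): {q0}, {q0,q1}, {q1,q3}, {q0,q1,q2,q3}, {q0,q1,q2,q3,q4}, {q0,q2}, {q0,q1,q3}.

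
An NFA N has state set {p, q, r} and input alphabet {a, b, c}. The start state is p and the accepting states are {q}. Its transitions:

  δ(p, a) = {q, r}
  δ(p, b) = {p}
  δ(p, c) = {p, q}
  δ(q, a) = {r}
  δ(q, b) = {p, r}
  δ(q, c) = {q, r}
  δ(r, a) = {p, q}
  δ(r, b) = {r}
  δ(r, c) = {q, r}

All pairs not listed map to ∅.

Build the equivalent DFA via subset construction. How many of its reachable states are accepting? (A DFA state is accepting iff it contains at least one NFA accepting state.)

Start state of the DFA: {p}.
{p} --a--> {q, r}  [new]
{p} --b--> {p}  [seen]
{p} --c--> {p, q}  [new]
{q, r} --a--> {p, q, r}  [new]
{q, r} --b--> {p, r}  [new]
{q, r} --c--> {q, r}  [seen]
{p, q} --a--> {q, r}  [seen]
{p, q} --b--> {p, r}  [seen]
{p, q} --c--> {p, q, r}  [seen]
{p, q, r} --a--> {p, q, r}  [seen]
{p, q, r} --b--> {p, r}  [seen]
{p, q, r} --c--> {p, q, r}  [seen]
{p, r} --a--> {p, q, r}  [seen]
{p, r} --b--> {p, r}  [seen]
{p, r} --c--> {p, q, r}  [seen]
Reachable DFA states: {p}, {q, r}, {p, q}, {p, q, r}, {p, r}.
Accepting DFA states (contain an NFA accepting state): {q, r}, {p, q}, {p, q, r}.

3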